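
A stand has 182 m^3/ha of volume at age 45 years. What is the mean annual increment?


MAI = 182 / 45 = 4.0444 ≈ 4.04 m^3/ha/yr

4.04 m^3/ha/yr


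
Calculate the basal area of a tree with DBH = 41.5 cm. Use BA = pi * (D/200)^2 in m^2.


D/200 = 41.5/200 = 0.2075 m
(D/200)^2 = 0.2075^2 = 0.04305625
BA = 3.141593 * 0.04305625 = 0.135265 ≈ 0.1353 m^2

0.1353 m^2


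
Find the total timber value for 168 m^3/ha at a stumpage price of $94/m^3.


Value = 168 * 94 = $15792/ha

$15792/ha


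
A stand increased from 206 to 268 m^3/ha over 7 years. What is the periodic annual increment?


PAI = (V2 - V1) / period = (268 - 206) / 7 = 62 / 7 = 8.8571 ≈ 8.86 m^3/ha/yr

8.86 m^3/ha/yr


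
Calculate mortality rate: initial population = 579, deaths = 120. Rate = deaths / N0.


Mortality rate = 120 / 579 = 0.207254 ≈ 0.2073

0.2073


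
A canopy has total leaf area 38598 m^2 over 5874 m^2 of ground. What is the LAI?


LAI = 38598 / 5874 = 6.5710 ≈ 6.57

6.57


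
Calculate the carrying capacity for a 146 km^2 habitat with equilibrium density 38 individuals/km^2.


K = 38 * 146 = 5548 individuals

5548 individuals


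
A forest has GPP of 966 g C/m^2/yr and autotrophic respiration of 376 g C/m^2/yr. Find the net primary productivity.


NPP = GPP - Ra = 966 - 376 = 590 g C/m^2/yr

590 g C/m^2/yr


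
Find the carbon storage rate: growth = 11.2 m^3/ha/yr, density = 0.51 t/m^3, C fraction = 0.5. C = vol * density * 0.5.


C = 11.2 * 0.51 * 0.5 = 2.856 ≈ 2.86 t C/ha/yr

2.86 t C/ha/yr


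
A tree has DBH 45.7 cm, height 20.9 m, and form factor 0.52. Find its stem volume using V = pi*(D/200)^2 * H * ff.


(D/200)^2 = (45.7/200)^2 = 0.2285^2 = 0.05221225
BA = 3.141593 * 0.05221225 = 0.164030 m^2
V = 0.164030 * 20.9 * 0.52 = 1.78268 ≈ 1.783 m^3

1.783 m^3


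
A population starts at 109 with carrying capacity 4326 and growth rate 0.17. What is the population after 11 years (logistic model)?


(K - N0)/N0 = (4326 - 109)/109 = 4217/109 = 38.6881
r*t = 0.17 * 11 = 1.87; exp(-1.87) = 0.154124
38.6881 * 0.154124 = 5.96276
1 + 5.96276 = 6.96276
N = 4326 / 6.96276 = 621.305 ≈ 621

621


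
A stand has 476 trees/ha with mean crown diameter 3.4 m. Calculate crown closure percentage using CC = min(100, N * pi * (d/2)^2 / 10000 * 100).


(d/2)^2 = (3.4/2)^2 = 1.7^2 = 2.89
Crown area = 3.141593 * 2.89 = 9.07920 m^2
N * area / 10000 * 100 = 476 * 9.07920 / 10000 * 100 = 43.2170
CC = min(100, 43.2170) = 43.2170 ≈ 43.2%

43.2%


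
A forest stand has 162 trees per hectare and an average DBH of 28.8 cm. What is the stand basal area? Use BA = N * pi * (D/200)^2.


(D/200)^2 = (28.8/200)^2 = 0.144^2 = 0.020736
Individual BA = 3.141593 * 0.020736 = 0.0651441 m^2
Stand BA = 162 * 0.0651441 = 10.5533 ≈ 10.55 m^2/ha

10.55 m^2/ha


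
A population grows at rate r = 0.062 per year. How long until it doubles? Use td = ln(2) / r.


td = ln(2) / 0.062 = 0.693147 / 0.062 = 11.1798 ≈ 11.2 years

11.2 years


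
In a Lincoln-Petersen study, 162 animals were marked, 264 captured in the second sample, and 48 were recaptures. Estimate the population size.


N = M * C / R = 162 * 264 / 48 = 42768 / 48 = 891

891 individuals


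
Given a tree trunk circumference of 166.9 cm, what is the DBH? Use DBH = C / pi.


DBH = C / pi = 166.9 / 3.141593 = 53.1259 ≈ 53.13 cm

53.13 cm


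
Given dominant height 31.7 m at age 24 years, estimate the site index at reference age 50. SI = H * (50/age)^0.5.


50/24 = 2.08333
(2.08333)^0.5 = 1.44337
SI = 31.7 * 1.44337 = 45.7548 ≈ 45.8 m

45.8 m


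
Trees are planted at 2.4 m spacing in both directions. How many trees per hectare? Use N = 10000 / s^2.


N = 10000 / 2.4^2 = 10000 / 5.76 = 1736.11 ≈ 1736 trees/ha

1736 trees/ha


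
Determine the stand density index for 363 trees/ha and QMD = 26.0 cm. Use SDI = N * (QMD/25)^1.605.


QMD/25 = 26.0/25 = 1.04
(1.04)^1.605 = exp(1.605 * ln(1.04)) = exp(1.605 * 0.0392207) = exp(0.0629492) = 1.06497
SDI = 363 * 1.06497 = 386.584 ≈ 387

387


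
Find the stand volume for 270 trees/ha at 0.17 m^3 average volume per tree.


V_stand = 270 * 0.17 = 45.9 m^3/ha

45.9 m^3/ha


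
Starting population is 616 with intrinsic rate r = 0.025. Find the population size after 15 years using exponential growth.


r*t = 0.025 * 15 = 0.375
exp(0.375) = 1.45499
N = 616 * 1.45499 = 896.274 ≈ 896

896


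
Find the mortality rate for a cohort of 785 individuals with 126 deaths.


Mortality rate = 126 / 785 = 0.160510 ≈ 0.1605

0.1605


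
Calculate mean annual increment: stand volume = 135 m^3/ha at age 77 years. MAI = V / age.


MAI = 135 / 77 = 1.7532 ≈ 1.75 m^3/ha/yr

1.75 m^3/ha/yr


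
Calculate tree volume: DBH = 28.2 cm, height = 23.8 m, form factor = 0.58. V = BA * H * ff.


(D/200)^2 = (28.2/200)^2 = 0.141^2 = 0.019881
BA = 3.141593 * 0.019881 = 0.0624580 m^2
V = 0.0624580 * 23.8 * 0.58 = 0.862170 ≈ 0.862 m^3

0.862 m^3


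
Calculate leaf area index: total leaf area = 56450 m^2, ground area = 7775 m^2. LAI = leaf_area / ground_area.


LAI = 56450 / 7775 = 7.2605 ≈ 7.26

7.26


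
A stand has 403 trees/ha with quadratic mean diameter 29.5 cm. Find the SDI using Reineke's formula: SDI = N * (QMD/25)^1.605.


QMD/25 = 29.5/25 = 1.18
(1.18)^1.605 = exp(1.605 * ln(1.18)) = exp(1.605 * 0.165514) = exp(0.265650) = 1.30428
SDI = 403 * 1.30428 = 525.625 ≈ 526

526


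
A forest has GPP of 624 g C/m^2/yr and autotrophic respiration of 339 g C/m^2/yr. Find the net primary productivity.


NPP = GPP - Ra = 624 - 339 = 285 g C/m^2/yr

285 g C/m^2/yr


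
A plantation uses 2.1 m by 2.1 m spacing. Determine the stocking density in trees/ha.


N = 10000 / 2.1^2 = 10000 / 4.41 = 2267.57 ≈ 2268 trees/ha

2268 trees/ha


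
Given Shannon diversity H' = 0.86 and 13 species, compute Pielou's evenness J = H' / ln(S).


ln(13) = 2.56495
J = H' / ln(S) = 0.86 / 2.56495 = 0.335289 ≈ 0.3353

0.3353


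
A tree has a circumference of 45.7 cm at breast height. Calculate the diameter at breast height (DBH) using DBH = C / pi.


DBH = C / pi = 45.7 / 3.141593 = 14.5468 ≈ 14.55 cm

14.55 cm


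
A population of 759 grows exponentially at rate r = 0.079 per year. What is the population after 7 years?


r*t = 0.079 * 7 = 0.553
exp(0.553) = 1.73846
N = 759 * 1.73846 = 1319.49 ≈ 1319

1319


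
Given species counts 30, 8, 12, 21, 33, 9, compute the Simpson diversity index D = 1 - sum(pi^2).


Total N = 30 + 8 + 12 + 21 + 33 + 9 = 113
Per-species terms:
  p = 30/113 = 0.265487; p^2 = 0.265487^2 = 0.070483
  p = 8/113 = 0.070796; p^2 = 0.070796^2 = 0.005012
  p = 12/113 = 0.106195; p^2 = 0.106195^2 = 0.011277
  p = 21/113 = 0.185841; p^2 = 0.185841^2 = 0.034537
  p = 33/113 = 0.292035; p^2 = 0.292035^2 = 0.085284
  p = 9/113 = 0.079646; p^2 = 0.079646^2 = 0.006343
sum(p^2) = 0.070483 + 0.005012 + 0.011277 + 0.034537 + 0.085284 + 0.006343 = 0.212936
D = 1 - 0.212936 = 0.787064 ≈ 0.7871

0.7871


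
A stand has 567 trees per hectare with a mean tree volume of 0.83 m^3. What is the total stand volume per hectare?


V_stand = 567 * 0.83 = 470.61 ≈ 470.6 m^3/ha

470.6 m^3/ha


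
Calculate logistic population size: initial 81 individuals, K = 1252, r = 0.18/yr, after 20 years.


(K - N0)/N0 = (1252 - 81)/81 = 1171/81 = 14.4568
r*t = 0.18 * 20 = 3.6; exp(-3.6) = 0.0273237
14.4568 * 0.0273237 = 0.395013
1 + 0.395013 = 1.39501
N = 1252 / 1.39501 = 897.485 ≈ 897

897


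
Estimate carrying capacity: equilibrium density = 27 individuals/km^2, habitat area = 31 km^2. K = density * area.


K = 27 * 31 = 837 individuals

837 individuals


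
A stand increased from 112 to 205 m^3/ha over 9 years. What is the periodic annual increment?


PAI = (V2 - V1) / period = (205 - 112) / 9 = 93 / 9 = 10.3333 ≈ 10.33 m^3/ha/yr

10.33 m^3/ha/yr


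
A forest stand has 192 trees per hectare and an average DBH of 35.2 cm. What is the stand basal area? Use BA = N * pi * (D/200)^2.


(D/200)^2 = (35.2/200)^2 = 0.176^2 = 0.030976
Individual BA = 3.141593 * 0.030976 = 0.0973140 m^2
Stand BA = 192 * 0.0973140 = 18.6843 ≈ 18.68 m^2/ha

18.68 m^2/ha


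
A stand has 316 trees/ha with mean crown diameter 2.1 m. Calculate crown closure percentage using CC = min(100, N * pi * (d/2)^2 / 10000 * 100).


(d/2)^2 = (2.1/2)^2 = 1.05^2 = 1.1025
Crown area = 3.141593 * 1.1025 = 3.46361 m^2
N * area / 10000 * 100 = 316 * 3.46361 / 10000 * 100 = 10.9450
CC = min(100, 10.9450) = 10.9450 ≈ 10.9%

10.9%


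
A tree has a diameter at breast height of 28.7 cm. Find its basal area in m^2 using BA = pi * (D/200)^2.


D/200 = 28.7/200 = 0.1435 m
(D/200)^2 = 0.1435^2 = 0.02059225
BA = 3.141593 * 0.02059225 = 0.0646925 ≈ 0.0647 m^2

0.0647 m^2


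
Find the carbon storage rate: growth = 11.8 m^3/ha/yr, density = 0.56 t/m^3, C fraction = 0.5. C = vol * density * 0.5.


C = 11.8 * 0.56 * 0.5 = 3.304 ≈ 3.30 t C/ha/yr

3.30 t C/ha/yr


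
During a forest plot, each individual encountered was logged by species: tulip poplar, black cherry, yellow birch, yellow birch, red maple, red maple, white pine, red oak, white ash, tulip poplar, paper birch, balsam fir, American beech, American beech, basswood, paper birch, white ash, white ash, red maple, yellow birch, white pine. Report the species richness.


Total individuals logged = 21
Distinct species (count of individuals): tulip poplar (2), black cherry (1), yellow birch (3), red maple (3), white pine (2), red oak (1), white ash (3), paper birch (2), balsam fir (1), American beech (2), basswood (1)
Species richness = number of distinct species = 11

11


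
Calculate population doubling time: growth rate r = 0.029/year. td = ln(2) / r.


td = ln(2) / 0.029 = 0.693147 / 0.029 = 23.9016 ≈ 23.9 years

23.9 years


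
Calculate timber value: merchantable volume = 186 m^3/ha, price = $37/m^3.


Value = 186 * 37 = $6882/ha

$6882/ha


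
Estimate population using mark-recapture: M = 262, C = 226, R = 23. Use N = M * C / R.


N = M * C / R = 262 * 226 / 23 = 59212 / 23 = 2574.43 ≈ 2574

2574 individuals


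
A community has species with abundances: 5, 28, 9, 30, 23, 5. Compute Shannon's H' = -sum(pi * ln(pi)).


Total N = 5 + 28 + 9 + 30 + 23 + 5 = 100
Per-species terms:
  p = 5/100 = 0.050000; ln(p) = -2.995732; p*ln(p) = 0.050000 * (-2.995732) = -0.149787
  p = 28/100 = 0.280000; ln(p) = -1.272966; p*ln(p) = 0.280000 * (-1.272966) = -0.356430
  p = 9/100 = 0.090000; ln(p) = -2.407946; p*ln(p) = 0.090000 * (-2.407946) = -0.216715
  p = 30/100 = 0.300000; ln(p) = -1.203973; p*ln(p) = 0.300000 * (-1.203973) = -0.361192
  p = 23/100 = 0.230000; ln(p) = -1.469676; p*ln(p) = 0.230000 * (-1.469676) = -0.338025
  p = 5/100 = 0.050000; ln(p) = -2.995732; p*ln(p) = 0.050000 * (-2.995732) = -0.149787
sum(p*ln(p)) = (-0.149787) + (-0.356430) + (-0.216715) + (-0.361192) + (-0.338025) + (-0.149787) = -1.571936
H' = -(-1.571936) = 1.571936 ≈ 1.5719

1.5719


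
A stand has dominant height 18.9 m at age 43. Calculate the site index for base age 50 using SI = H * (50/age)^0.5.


50/43 = 1.16279
(1.16279)^0.5 = 1.07833
SI = 18.9 * 1.07833 = 20.3804 ≈ 20.4 m

20.4 m


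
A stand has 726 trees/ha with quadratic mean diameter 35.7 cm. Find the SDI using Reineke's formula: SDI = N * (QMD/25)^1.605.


QMD/25 = 35.7/25 = 1.428
(1.428)^1.605 = exp(1.605 * ln(1.428)) = exp(1.605 * 0.356275) = exp(0.571821) = 1.77149
SDI = 726 * 1.77149 = 1286.10 ≈ 1286

1286


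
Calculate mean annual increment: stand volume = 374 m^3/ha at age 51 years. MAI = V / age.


MAI = 374 / 51 = 7.3333 ≈ 7.33 m^3/ha/yr

7.33 m^3/ha/yr


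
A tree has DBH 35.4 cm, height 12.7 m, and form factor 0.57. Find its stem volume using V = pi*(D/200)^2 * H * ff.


(D/200)^2 = (35.4/200)^2 = 0.177^2 = 0.031329
BA = 3.141593 * 0.031329 = 0.0984230 m^2
V = 0.0984230 * 12.7 * 0.57 = 0.712484 ≈ 0.712 m^3

0.712 m^3


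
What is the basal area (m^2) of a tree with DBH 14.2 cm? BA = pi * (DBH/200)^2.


D/200 = 14.2/200 = 0.071 m
(D/200)^2 = 0.071^2 = 0.005041
BA = 3.141593 * 0.005041 = 0.0158368 ≈ 0.0158 m^2

0.0158 m^2


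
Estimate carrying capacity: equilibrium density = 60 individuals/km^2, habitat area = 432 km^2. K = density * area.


K = 60 * 432 = 25920 individuals

25920 individuals


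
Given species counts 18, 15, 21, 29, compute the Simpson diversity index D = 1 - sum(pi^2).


Total N = 18 + 15 + 21 + 29 = 83
Per-species terms:
  p = 18/83 = 0.216867; p^2 = 0.216867^2 = 0.047031
  p = 15/83 = 0.180723; p^2 = 0.180723^2 = 0.032661
  p = 21/83 = 0.253012; p^2 = 0.253012^2 = 0.064015
  p = 29/83 = 0.349398; p^2 = 0.349398^2 = 0.122079
sum(p^2) = 0.047031 + 0.032661 + 0.064015 + 0.122079 = 0.265786
D = 1 - 0.265786 = 0.734214 ≈ 0.7342

0.7342


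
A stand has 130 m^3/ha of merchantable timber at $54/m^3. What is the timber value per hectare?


Value = 130 * 54 = $7020/ha

$7020/ha


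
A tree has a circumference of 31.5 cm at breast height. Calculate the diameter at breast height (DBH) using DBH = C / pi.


DBH = C / pi = 31.5 / 3.141593 = 10.0268 ≈ 10.03 cm

10.03 cm


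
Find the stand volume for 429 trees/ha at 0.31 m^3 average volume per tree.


V_stand = 429 * 0.31 = 132.99 ≈ 133.0 m^3/ha

133.0 m^3/ha


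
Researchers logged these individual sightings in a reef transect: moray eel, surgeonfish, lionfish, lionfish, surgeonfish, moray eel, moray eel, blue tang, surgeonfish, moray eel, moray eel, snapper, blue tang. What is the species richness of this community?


Total individuals logged = 13
Distinct species (count of individuals): moray eel (5), surgeonfish (3), lionfish (2), blue tang (2), snapper (1)
Species richness = number of distinct species = 5

5


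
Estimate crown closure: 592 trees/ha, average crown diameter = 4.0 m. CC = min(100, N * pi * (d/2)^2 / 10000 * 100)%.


(d/2)^2 = (4.0/2)^2 = 2^2 = 4
Crown area = 3.141593 * 4 = 12.5664 m^2
N * area / 10000 * 100 = 592 * 12.5664 / 10000 * 100 = 74.3931
CC = min(100, 74.3931) = 74.3931 ≈ 74.4%

74.4%


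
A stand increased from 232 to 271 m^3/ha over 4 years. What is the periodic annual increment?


PAI = (V2 - V1) / period = (271 - 232) / 4 = 39 / 4 = 9.75 m^3/ha/yr

9.75 m^3/ha/yr


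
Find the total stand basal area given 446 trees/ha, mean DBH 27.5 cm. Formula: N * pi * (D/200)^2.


(D/200)^2 = (27.5/200)^2 = 0.1375^2 = 0.01890625
Individual BA = 3.141593 * 0.01890625 = 0.0593957 m^2
Stand BA = 446 * 0.0593957 = 26.4905 ≈ 26.49 m^2/ha

26.49 m^2/ha


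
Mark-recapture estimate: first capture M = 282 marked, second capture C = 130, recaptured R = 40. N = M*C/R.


N = M * C / R = 282 * 130 / 40 = 36660 / 40 = 916.50 ≈ 917

917 individuals


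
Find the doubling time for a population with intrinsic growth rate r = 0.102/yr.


td = ln(2) / 0.102 = 0.693147 / 0.102 = 6.79556 ≈ 6.8 years

6.8 years


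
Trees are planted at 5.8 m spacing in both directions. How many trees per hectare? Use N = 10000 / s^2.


N = 10000 / 5.8^2 = 10000 / 33.64 = 297.265 ≈ 297 trees/ha

297 trees/ha


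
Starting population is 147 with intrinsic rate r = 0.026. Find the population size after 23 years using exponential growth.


r*t = 0.026 * 23 = 0.598
exp(0.598) = 1.81848
N = 147 * 1.81848 = 267.317 ≈ 267

267


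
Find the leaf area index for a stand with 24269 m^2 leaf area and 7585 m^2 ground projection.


LAI = 24269 / 7585 = 3.1996 ≈ 3.20

3.20


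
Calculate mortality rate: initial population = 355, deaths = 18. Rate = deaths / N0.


Mortality rate = 18 / 355 = 0.050704 ≈ 0.0507

0.0507


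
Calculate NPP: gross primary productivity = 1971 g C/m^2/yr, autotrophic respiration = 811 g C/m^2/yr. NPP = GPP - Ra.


NPP = GPP - Ra = 1971 - 811 = 1160 g C/m^2/yr

1160 g C/m^2/yr


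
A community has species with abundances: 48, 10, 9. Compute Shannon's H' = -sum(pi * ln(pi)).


Total N = 48 + 10 + 9 = 67
Per-species terms:
  p = 48/67 = 0.716418; ln(p) = -0.333491; p*ln(p) = 0.716418 * (-0.333491) = -0.238919
  p = 10/67 = 0.149254; ln(p) = -1.902106; p*ln(p) = 0.149254 * (-1.902106) = -0.283897
  p = 9/67 = 0.134328; ln(p) = -2.007471; p*ln(p) = 0.134328 * (-2.007471) = -0.269660
sum(p*ln(p)) = (-0.238919) + (-0.283897) + (-0.269660) = -0.792476
H' = -(-0.792476) = 0.792476 ≈ 0.7925

0.7925


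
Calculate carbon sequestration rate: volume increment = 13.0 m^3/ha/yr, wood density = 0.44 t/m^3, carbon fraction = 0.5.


C = 13.0 * 0.44 * 0.5 = 2.86 t C/ha/yr

2.86 t C/ha/yr


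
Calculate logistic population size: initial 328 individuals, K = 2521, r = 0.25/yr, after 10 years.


(K - N0)/N0 = (2521 - 328)/328 = 2193/328 = 6.68598
r*t = 0.25 * 10 = 2.5; exp(-2.5) = 0.0820850
6.68598 * 0.0820850 = 0.548819
1 + 0.548819 = 1.54882
N = 2521 / 1.54882 = 1627.69 ≈ 1628

1628


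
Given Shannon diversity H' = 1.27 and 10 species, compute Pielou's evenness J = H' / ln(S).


ln(10) = 2.30259
J = H' / ln(S) = 1.27 / 2.30259 = 0.551553 ≈ 0.5516

0.5516


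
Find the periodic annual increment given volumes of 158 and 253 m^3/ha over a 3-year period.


PAI = (V2 - V1) / period = (253 - 158) / 3 = 95 / 3 = 31.6667 ≈ 31.67 m^3/ha/yr

31.67 m^3/ha/yr


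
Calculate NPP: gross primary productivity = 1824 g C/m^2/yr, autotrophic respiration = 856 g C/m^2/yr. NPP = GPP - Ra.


NPP = GPP - Ra = 1824 - 856 = 968 g C/m^2/yr

968 g C/m^2/yr


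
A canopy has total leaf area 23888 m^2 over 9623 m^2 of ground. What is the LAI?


LAI = 23888 / 9623 = 2.4824 ≈ 2.48

2.48


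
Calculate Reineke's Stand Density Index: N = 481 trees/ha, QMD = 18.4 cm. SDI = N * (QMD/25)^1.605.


QMD/25 = 18.4/25 = 0.736
(0.736)^1.605 = exp(1.605 * ln(0.736)) = exp(1.605 * (-0.306525)) = exp(-0.491973) = 0.611419
SDI = 481 * 0.611419 = 294.093 ≈ 294

294


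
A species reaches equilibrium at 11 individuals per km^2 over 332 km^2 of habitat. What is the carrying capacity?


K = 11 * 332 = 3652 individuals

3652 individuals


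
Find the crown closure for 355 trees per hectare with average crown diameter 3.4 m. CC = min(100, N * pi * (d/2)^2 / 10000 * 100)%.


(d/2)^2 = (3.4/2)^2 = 1.7^2 = 2.89
Crown area = 3.141593 * 2.89 = 9.07920 m^2
N * area / 10000 * 100 = 355 * 9.07920 / 10000 * 100 = 32.2312
CC = min(100, 32.2312) = 32.2312 ≈ 32.2%

32.2%


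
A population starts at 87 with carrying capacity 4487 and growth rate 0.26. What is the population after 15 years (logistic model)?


(K - N0)/N0 = (4487 - 87)/87 = 4400/87 = 50.5747
r*t = 0.26 * 15 = 3.9; exp(-3.9) = 0.0202419
50.5747 * 0.0202419 = 1.02373
1 + 1.02373 = 2.02373
N = 4487 / 2.02373 = 2217.19 ≈ 2217

2217


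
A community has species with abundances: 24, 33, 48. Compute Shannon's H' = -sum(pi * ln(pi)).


Total N = 24 + 33 + 48 = 105
Per-species terms:
  p = 24/105 = 0.228571; ln(p) = -1.475908; p*ln(p) = 0.228571 * (-1.475908) = -0.337350
  p = 33/105 = 0.314286; ln(p) = -1.157452; p*ln(p) = 0.314286 * (-1.157452) = -0.363771
  p = 48/105 = 0.457143; ln(p) = -0.782759; p*ln(p) = 0.457143 * (-0.782759) = -0.357833
sum(p*ln(p)) = (-0.337350) + (-0.363771) + (-0.357833) = -1.058954
H' = -(-1.058954) = 1.058954 ≈ 1.0590

1.0590


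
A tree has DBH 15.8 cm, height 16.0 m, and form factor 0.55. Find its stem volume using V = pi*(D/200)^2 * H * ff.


(D/200)^2 = (15.8/200)^2 = 0.079^2 = 0.006241
BA = 3.141593 * 0.006241 = 0.0196067 m^2
V = 0.0196067 * 16.0 * 0.55 = 0.172539 ≈ 0.173 m^3

0.173 m^3


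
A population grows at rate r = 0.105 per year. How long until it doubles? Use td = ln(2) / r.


td = ln(2) / 0.105 = 0.693147 / 0.105 = 6.60140 ≈ 6.6 years

6.6 years


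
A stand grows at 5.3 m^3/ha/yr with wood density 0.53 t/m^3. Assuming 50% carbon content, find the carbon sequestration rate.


C = 5.3 * 0.53 * 0.5 = 1.4045 ≈ 1.40 t C/ha/yr

1.40 t C/ha/yr


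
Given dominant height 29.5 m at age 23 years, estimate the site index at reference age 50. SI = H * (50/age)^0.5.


50/23 = 2.17391
(2.17391)^0.5 = 1.47442
SI = 29.5 * 1.47442 = 43.4954 ≈ 43.5 m

43.5 m


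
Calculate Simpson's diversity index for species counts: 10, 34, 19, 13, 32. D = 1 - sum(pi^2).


Total N = 10 + 34 + 19 + 13 + 32 = 108
Per-species terms:
  p = 10/108 = 0.092593; p^2 = 0.092593^2 = 0.008573
  p = 34/108 = 0.314815; p^2 = 0.314815^2 = 0.099108
  p = 19/108 = 0.175926; p^2 = 0.175926^2 = 0.030950
  p = 13/108 = 0.120370; p^2 = 0.120370^2 = 0.014489
  p = 32/108 = 0.296296; p^2 = 0.296296^2 = 0.087791
sum(p^2) = 0.008573 + 0.099108 + 0.030950 + 0.014489 + 0.087791 = 0.240911
D = 1 - 0.240911 = 0.759089 ≈ 0.7591

0.7591


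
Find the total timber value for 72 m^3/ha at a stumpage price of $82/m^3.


Value = 72 * 82 = $5904/ha

$5904/ha


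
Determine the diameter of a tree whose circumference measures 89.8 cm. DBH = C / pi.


DBH = C / pi = 89.8 / 3.141593 = 28.5842 ≈ 28.58 cm

28.58 cm


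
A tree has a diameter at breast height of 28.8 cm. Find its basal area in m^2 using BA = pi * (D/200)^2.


D/200 = 28.8/200 = 0.144 m
(D/200)^2 = 0.144^2 = 0.020736
BA = 3.141593 * 0.020736 = 0.0651441 ≈ 0.0651 m^2

0.0651 m^2


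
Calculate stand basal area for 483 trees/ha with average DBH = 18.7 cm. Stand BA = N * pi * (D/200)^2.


(D/200)^2 = (18.7/200)^2 = 0.0935^2 = 0.00874225
Individual BA = 3.141593 * 0.00874225 = 0.0274646 m^2
Stand BA = 483 * 0.0274646 = 13.2654 ≈ 13.27 m^2/ha

13.27 m^2/ha


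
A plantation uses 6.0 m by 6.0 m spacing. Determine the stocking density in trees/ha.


N = 10000 / 6.0^2 = 10000 / 36 = 277.778 ≈ 278 trees/ha

278 trees/ha


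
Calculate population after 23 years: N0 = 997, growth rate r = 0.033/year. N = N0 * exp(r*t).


r*t = 0.033 * 23 = 0.759
exp(0.759) = 2.13614
N = 997 * 2.13614 = 2129.73 ≈ 2130

2130


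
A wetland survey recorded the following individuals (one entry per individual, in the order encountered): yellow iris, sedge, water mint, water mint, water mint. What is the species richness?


Total individuals logged = 5
Distinct species (count of individuals): yellow iris (1), sedge (1), water mint (3)
Species richness = number of distinct species = 3

3


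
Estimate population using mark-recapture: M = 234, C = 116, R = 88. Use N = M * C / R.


N = M * C / R = 234 * 116 / 88 = 27144 / 88 = 308.45 ≈ 308

308 individuals


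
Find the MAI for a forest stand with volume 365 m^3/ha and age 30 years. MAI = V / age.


MAI = 365 / 30 = 12.1667 ≈ 12.17 m^3/ha/yr

12.17 m^3/ha/yr


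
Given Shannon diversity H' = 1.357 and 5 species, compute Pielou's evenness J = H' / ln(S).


ln(5) = 1.60944
J = H' / ln(S) = 1.357 / 1.60944 = 0.843150 ≈ 0.8432

0.8432


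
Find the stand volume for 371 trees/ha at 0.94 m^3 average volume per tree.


V_stand = 371 * 0.94 = 348.74 ≈ 348.7 m^3/ha

348.7 m^3/ha


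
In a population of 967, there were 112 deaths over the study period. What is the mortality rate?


Mortality rate = 112 / 967 = 0.115822 ≈ 0.1158

0.1158


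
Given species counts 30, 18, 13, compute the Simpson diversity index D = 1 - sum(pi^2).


Total N = 30 + 18 + 13 = 61
Per-species terms:
  p = 30/61 = 0.491803; p^2 = 0.491803^2 = 0.241870
  p = 18/61 = 0.295082; p^2 = 0.295082^2 = 0.087073
  p = 13/61 = 0.213115; p^2 = 0.213115^2 = 0.045418
sum(p^2) = 0.241870 + 0.087073 + 0.045418 = 0.374361
D = 1 - 0.374361 = 0.625639 ≈ 0.6256

0.6256


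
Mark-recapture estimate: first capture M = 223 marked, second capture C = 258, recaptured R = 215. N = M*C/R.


N = M * C / R = 223 * 258 / 215 = 57534 / 215 = 267.60 ≈ 268

268 individuals


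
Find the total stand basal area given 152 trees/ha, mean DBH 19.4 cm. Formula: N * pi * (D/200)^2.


(D/200)^2 = (19.4/200)^2 = 0.097^2 = 0.009409
Individual BA = 3.141593 * 0.009409 = 0.0295592 m^2
Stand BA = 152 * 0.0295592 = 4.49300 ≈ 4.49 m^2/ha

4.49 m^2/ha


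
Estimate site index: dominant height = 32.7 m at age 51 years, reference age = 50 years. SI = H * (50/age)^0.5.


50/51 = 0.980392
(0.980392)^0.5 = 0.990147
SI = 32.7 * 0.990147 = 32.3778 ≈ 32.4 m

32.4 m


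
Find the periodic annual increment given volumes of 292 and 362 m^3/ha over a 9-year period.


PAI = (V2 - V1) / period = (362 - 292) / 9 = 70 / 9 = 7.7778 ≈ 7.78 m^3/ha/yr

7.78 m^3/ha/yr


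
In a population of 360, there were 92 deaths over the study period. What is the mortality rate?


Mortality rate = 92 / 360 = 0.255556 ≈ 0.2556

0.2556


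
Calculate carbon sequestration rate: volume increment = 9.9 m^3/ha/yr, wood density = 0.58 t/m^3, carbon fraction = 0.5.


C = 9.9 * 0.58 * 0.5 = 2.871 ≈ 2.87 t C/ha/yr

2.87 t C/ha/yr


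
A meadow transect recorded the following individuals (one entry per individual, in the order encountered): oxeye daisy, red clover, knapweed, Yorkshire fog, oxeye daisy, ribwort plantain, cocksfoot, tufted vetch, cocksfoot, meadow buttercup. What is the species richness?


Total individuals logged = 10
Distinct species (count of individuals): oxeye daisy (2), red clover (1), knapweed (1), Yorkshire fog (1), ribwort plantain (1), cocksfoot (2), tufted vetch (1), meadow buttercup (1)
Species richness = number of distinct species = 8

8


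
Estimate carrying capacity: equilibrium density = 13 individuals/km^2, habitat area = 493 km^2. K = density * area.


K = 13 * 493 = 6409 individuals

6409 individuals


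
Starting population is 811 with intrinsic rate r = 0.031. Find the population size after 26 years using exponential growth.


r*t = 0.031 * 26 = 0.806
exp(0.806) = 2.23893
N = 811 * 2.23893 = 1815.77 ≈ 1816

1816


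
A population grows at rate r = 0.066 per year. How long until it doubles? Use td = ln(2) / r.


td = ln(2) / 0.066 = 0.693147 / 0.066 = 10.5022 ≈ 10.5 years

10.5 years


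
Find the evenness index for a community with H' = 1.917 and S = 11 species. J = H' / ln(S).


ln(11) = 2.39790
J = H' / ln(S) = 1.917 / 2.39790 = 0.799450 ≈ 0.7995

0.7995


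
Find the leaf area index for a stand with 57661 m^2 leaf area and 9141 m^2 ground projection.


LAI = 57661 / 9141 = 6.3080 ≈ 6.31

6.31


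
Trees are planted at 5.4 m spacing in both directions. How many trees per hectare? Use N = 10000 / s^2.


N = 10000 / 5.4^2 = 10000 / 29.16 = 342.936 ≈ 343 trees/ha

343 trees/ha


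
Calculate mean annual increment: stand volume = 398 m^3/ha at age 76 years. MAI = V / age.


MAI = 398 / 76 = 5.2368 ≈ 5.24 m^3/ha/yr

5.24 m^3/ha/yr


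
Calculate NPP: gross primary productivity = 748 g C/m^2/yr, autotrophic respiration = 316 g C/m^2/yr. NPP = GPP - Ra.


NPP = GPP - Ra = 748 - 316 = 432 g C/m^2/yr

432 g C/m^2/yr


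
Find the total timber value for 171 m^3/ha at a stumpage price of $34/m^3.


Value = 171 * 34 = $5814/ha

$5814/ha


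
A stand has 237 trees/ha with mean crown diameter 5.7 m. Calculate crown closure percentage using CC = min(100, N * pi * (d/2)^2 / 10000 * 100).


(d/2)^2 = (5.7/2)^2 = 2.85^2 = 8.1225
Crown area = 3.141593 * 8.1225 = 25.5176 m^2
N * area / 10000 * 100 = 237 * 25.5176 / 10000 * 100 = 60.4767
CC = min(100, 60.4767) = 60.4767 ≈ 60.5%

60.5%


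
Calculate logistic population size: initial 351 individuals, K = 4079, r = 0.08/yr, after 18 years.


(K - N0)/N0 = (4079 - 351)/351 = 3728/351 = 10.6211
r*t = 0.08 * 18 = 1.44; exp(-1.44) = 0.236928
10.6211 * 0.236928 = 2.51644
1 + 2.51644 = 3.51644
N = 4079 / 3.51644 = 1159.98 ≈ 1160

1160


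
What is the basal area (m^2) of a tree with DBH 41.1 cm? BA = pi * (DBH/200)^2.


D/200 = 41.1/200 = 0.2055 m
(D/200)^2 = 0.2055^2 = 0.04223025
BA = 3.141593 * 0.04223025 = 0.132670 ≈ 0.1327 m^2

0.1327 m^2


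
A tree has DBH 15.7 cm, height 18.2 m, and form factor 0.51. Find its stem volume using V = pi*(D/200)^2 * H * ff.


(D/200)^2 = (15.7/200)^2 = 0.0785^2 = 0.00616225
BA = 3.141593 * 0.00616225 = 0.0193593 m^2
V = 0.0193593 * 18.2 * 0.51 = 0.179693 ≈ 0.180 m^3

0.180 m^3


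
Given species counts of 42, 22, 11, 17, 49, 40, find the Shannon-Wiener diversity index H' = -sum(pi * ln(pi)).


Total N = 42 + 22 + 11 + 17 + 49 + 40 = 181
Per-species terms:
  p = 42/181 = 0.232044; ln(p) = -1.460828; p*ln(p) = 0.232044 * (-1.460828) = -0.338976
  p = 22/181 = 0.121547; ln(p) = -2.107454; p*ln(p) = 0.121547 * (-2.107454) = -0.256155
  p = 11/181 = 0.060773; ln(p) = -2.800610; p*ln(p) = 0.060773 * (-2.800610) = -0.170201
  p = 17/181 = 0.093923; ln(p) = -2.365280; p*ln(p) = 0.093923 * (-2.365280) = -0.222154
  p = 49/181 = 0.270718; ln(p) = -1.306678; p*ln(p) = 0.270718 * (-1.306678) = -0.353741
  p = 40/181 = 0.220994; ln(p) = -1.509620; p*ln(p) = 0.220994 * (-1.509620) = -0.333617
sum(p*ln(p)) = (-0.338976) + (-0.256155) + (-0.170201) + (-0.222154) + (-0.353741) + (-0.333617) = -1.674844
H' = -(-1.674844) = 1.674844 ≈ 1.6748

1.6748


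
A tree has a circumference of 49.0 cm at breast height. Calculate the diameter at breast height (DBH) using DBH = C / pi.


DBH = C / pi = 49.0 / 3.141593 = 15.5972 ≈ 15.60 cm

15.60 cm


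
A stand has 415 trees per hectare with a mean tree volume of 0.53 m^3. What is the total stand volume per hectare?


V_stand = 415 * 0.53 = 219.95 ≈ 220.0 m^3/ha

220.0 m^3/ha


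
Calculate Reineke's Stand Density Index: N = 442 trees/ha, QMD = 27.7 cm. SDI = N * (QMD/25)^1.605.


QMD/25 = 27.7/25 = 1.108
(1.108)^1.605 = exp(1.605 * ln(1.108)) = exp(1.605 * 0.102557) = exp(0.164604) = 1.17893
SDI = 442 * 1.17893 = 521.087 ≈ 521

521


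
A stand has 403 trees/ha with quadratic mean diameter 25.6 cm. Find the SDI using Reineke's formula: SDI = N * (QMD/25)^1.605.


QMD/25 = 25.6/25 = 1.024
(1.024)^1.605 = exp(1.605 * ln(1.024)) = exp(1.605 * 0.0237165) = exp(0.0380650) = 1.03880
SDI = 403 * 1.03880 = 418.636 ≈ 419

419


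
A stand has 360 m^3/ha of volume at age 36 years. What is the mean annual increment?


MAI = 360 / 36 = 10.00 m^3/ha/yr

10.00 m^3/ha/yr


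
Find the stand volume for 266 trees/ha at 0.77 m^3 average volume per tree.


V_stand = 266 * 0.77 = 204.82 ≈ 204.8 m^3/ha

204.8 m^3/ha


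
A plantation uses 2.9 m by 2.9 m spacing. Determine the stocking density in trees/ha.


N = 10000 / 2.9^2 = 10000 / 8.41 = 1189.06 ≈ 1189 trees/ha

1189 trees/ha


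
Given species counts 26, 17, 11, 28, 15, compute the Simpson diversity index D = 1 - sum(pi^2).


Total N = 26 + 17 + 11 + 28 + 15 = 97
Per-species terms:
  p = 26/97 = 0.268041; p^2 = 0.268041^2 = 0.071846
  p = 17/97 = 0.175258; p^2 = 0.175258^2 = 0.030715
  p = 11/97 = 0.113402; p^2 = 0.113402^2 = 0.012860
  p = 28/97 = 0.288660; p^2 = 0.288660^2 = 0.083325
  p = 15/97 = 0.154639; p^2 = 0.154639^2 = 0.023913
sum(p^2) = 0.071846 + 0.030715 + 0.012860 + 0.083325 + 0.023913 = 0.222659
D = 1 - 0.222659 = 0.777341 ≈ 0.7773

0.7773


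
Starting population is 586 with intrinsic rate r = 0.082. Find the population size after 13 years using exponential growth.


r*t = 0.082 * 13 = 1.066
exp(1.066) = 2.90374
N = 586 * 2.90374 = 1701.59 ≈ 1702

1702


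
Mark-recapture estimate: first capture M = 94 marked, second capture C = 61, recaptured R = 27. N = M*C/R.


N = M * C / R = 94 * 61 / 27 = 5734 / 27 = 212.37 ≈ 212

212 individuals


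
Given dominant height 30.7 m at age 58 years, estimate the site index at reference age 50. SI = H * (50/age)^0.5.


50/58 = 0.862069
(0.862069)^0.5 = 0.928477
SI = 30.7 * 0.928477 = 28.5042 ≈ 28.5 m

28.5 m


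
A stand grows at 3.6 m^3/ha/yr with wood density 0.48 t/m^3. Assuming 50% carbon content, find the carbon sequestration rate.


C = 3.6 * 0.48 * 0.5 = 0.864 ≈ 0.86 t C/ha/yr

0.86 t C/ha/yr


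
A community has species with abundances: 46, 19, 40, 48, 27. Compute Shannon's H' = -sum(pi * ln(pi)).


Total N = 46 + 19 + 40 + 48 + 27 = 180
Per-species terms:
  p = 46/180 = 0.255556; ln(p) = -1.364314; p*ln(p) = 0.255556 * (-1.364314) = -0.348659
  p = 19/180 = 0.105556; ln(p) = -2.248514; p*ln(p) = 0.105556 * (-2.248514) = -0.237344
  p = 40/180 = 0.222222; ln(p) = -1.504078; p*ln(p) = 0.222222 * (-1.504078) = -0.334239
  p = 48/180 = 0.266667; ln(p) = -1.321755; p*ln(p) = 0.266667 * (-1.321755) = -0.352468
  p = 27/180 = 0.150000; ln(p) = -1.897120; p*ln(p) = 0.150000 * (-1.897120) = -0.284568
sum(p*ln(p)) = (-0.348659) + (-0.237344) + (-0.334239) + (-0.352468) + (-0.284568) = -1.557278
H' = -(-1.557278) = 1.557278 ≈ 1.5573

1.5573


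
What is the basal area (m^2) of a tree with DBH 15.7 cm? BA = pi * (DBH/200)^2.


D/200 = 15.7/200 = 0.0785 m
(D/200)^2 = 0.0785^2 = 0.00616225
BA = 3.141593 * 0.00616225 = 0.0193593 ≈ 0.0194 m^2

0.0194 m^2


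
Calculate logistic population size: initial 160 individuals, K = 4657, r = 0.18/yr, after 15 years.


(K - N0)/N0 = (4657 - 160)/160 = 4497/160 = 28.1063
r*t = 0.18 * 15 = 2.7; exp(-2.7) = 0.0672055
28.1063 * 0.0672055 = 1.88890
1 + 1.88890 = 2.88890
N = 4657 / 2.88890 = 1612.03 ≈ 1612

1612


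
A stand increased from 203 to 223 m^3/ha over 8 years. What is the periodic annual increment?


PAI = (V2 - V1) / period = (223 - 203) / 8 = 20 / 8 = 2.50 m^3/ha/yr

2.50 m^3/ha/yr


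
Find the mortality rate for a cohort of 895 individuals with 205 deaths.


Mortality rate = 205 / 895 = 0.229050 ≈ 0.2291

0.2291


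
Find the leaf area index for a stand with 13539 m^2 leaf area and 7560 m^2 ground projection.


LAI = 13539 / 7560 = 1.7909 ≈ 1.79

1.79


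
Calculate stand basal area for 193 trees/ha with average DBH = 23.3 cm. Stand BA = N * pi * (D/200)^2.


(D/200)^2 = (23.3/200)^2 = 0.1165^2 = 0.01357225
Individual BA = 3.141593 * 0.01357225 = 0.0426385 m^2
Stand BA = 193 * 0.0426385 = 8.22923 ≈ 8.23 m^2/ha

8.23 m^2/ha


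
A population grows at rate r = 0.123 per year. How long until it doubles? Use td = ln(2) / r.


td = ln(2) / 0.123 = 0.693147 / 0.123 = 5.63534 ≈ 5.6 years

5.6 years


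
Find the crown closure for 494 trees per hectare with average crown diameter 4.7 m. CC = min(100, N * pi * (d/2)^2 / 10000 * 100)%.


(d/2)^2 = (4.7/2)^2 = 2.35^2 = 5.5225
Crown area = 3.141593 * 5.5225 = 17.3494 m^2
N * area / 10000 * 100 = 494 * 17.3494 / 10000 * 100 = 85.7060
CC = min(100, 85.7060) = 85.7060 ≈ 85.7%

85.7%


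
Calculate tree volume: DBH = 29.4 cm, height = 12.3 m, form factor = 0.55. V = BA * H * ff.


(D/200)^2 = (29.4/200)^2 = 0.147^2 = 0.021609
BA = 3.141593 * 0.021609 = 0.0678867 m^2
V = 0.0678867 * 12.3 * 0.55 = 0.459254 ≈ 0.459 m^3

0.459 m^3


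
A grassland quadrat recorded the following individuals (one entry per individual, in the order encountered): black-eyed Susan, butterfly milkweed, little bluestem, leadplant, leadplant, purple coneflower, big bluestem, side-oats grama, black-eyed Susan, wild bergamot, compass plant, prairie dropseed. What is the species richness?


Total individuals logged = 12
Distinct species (count of individuals): black-eyed Susan (2), butterfly milkweed (1), little bluestem (1), leadplant (2), purple coneflower (1), big bluestem (1), side-oats grama (1), wild bergamot (1), compass plant (1), prairie dropseed (1)
Species richness = number of distinct species = 10

10


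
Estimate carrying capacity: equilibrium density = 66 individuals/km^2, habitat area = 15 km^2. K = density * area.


K = 66 * 15 = 990 individuals

990 individuals


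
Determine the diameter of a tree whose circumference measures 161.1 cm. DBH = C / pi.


DBH = C / pi = 161.1 / 3.141593 = 51.2797 ≈ 51.28 cm

51.28 cm


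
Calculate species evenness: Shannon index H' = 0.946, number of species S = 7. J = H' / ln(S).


ln(7) = 1.94591
J = H' / ln(S) = 0.946 / 1.94591 = 0.486148 ≈ 0.4861

0.4861


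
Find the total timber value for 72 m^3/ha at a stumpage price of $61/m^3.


Value = 72 * 61 = $4392/ha

$4392/ha


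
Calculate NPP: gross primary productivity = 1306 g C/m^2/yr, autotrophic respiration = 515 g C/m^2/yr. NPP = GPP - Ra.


NPP = GPP - Ra = 1306 - 515 = 791 g C/m^2/yr

791 g C/m^2/yr


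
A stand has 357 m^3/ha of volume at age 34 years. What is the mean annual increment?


MAI = 357 / 34 = 10.50 m^3/ha/yr

10.50 m^3/ha/yr


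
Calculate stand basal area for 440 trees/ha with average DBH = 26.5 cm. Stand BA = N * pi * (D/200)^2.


(D/200)^2 = (26.5/200)^2 = 0.1325^2 = 0.01755625
Individual BA = 3.141593 * 0.01755625 = 0.0551546 m^2
Stand BA = 440 * 0.0551546 = 24.2680 ≈ 24.27 m^2/ha

24.27 m^2/ha


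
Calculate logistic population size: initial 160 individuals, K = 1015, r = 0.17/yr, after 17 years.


(K - N0)/N0 = (1015 - 160)/160 = 855/160 = 5.34375
r*t = 0.17 * 17 = 2.89; exp(-2.89) = 0.0555762
5.34375 * 0.0555762 = 0.296985
1 + 0.296985 = 1.29699
N = 1015 / 1.29699 = 782.581 ≈ 783

783


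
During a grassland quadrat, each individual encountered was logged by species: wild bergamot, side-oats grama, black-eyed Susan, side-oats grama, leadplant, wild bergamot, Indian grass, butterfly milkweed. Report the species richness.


Total individuals logged = 8
Distinct species (count of individuals): wild bergamot (2), side-oats grama (2), black-eyed Susan (1), leadplant (1), Indian grass (1), butterfly milkweed (1)
Species richness = number of distinct species = 6

6


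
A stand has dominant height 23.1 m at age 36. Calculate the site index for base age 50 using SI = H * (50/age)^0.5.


50/36 = 1.38889
(1.38889)^0.5 = 1.17851
SI = 23.1 * 1.17851 = 27.2236 ≈ 27.2 m

27.2 m


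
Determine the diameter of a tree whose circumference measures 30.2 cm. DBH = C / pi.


DBH = C / pi = 30.2 / 3.141593 = 9.61296 ≈ 9.61 cm

9.61 cm


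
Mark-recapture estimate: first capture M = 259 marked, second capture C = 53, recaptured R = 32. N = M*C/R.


N = M * C / R = 259 * 53 / 32 = 13727 / 32 = 428.97 ≈ 429

429 individuals


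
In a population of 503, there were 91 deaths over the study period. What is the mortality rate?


Mortality rate = 91 / 503 = 0.180915 ≈ 0.1809

0.1809


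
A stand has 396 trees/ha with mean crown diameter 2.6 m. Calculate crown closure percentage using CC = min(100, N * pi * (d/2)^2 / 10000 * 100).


(d/2)^2 = (2.6/2)^2 = 1.3^2 = 1.69
Crown area = 3.141593 * 1.69 = 5.30929 m^2
N * area / 10000 * 100 = 396 * 5.30929 / 10000 * 100 = 21.0248
CC = min(100, 21.0248) = 21.0248 ≈ 21.0%

21.0%


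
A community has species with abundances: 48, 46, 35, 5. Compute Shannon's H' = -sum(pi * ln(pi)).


Total N = 48 + 46 + 35 + 5 = 134
Per-species terms:
  p = 48/134 = 0.358209; ln(p) = -1.026639; p*ln(p) = 0.358209 * (-1.026639) = -0.367751
  p = 46/134 = 0.343284; ln(p) = -1.069197; p*ln(p) = 0.343284 * (-1.069197) = -0.367038
  p = 35/134 = 0.261194; ln(p) = -1.342492; p*ln(p) = 0.261194 * (-1.342492) = -0.350651
  p = 5/134 = 0.037313; ln(p) = -3.288413; p*ln(p) = 0.037313 * (-3.288413) = -0.122701
sum(p*ln(p)) = (-0.367751) + (-0.367038) + (-0.350651) + (-0.122701) = -1.208141
H' = -(-1.208141) = 1.208141 ≈ 1.2081

1.2081


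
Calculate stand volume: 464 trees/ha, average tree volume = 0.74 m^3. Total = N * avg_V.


V_stand = 464 * 0.74 = 343.36 ≈ 343.4 m^3/ha

343.4 m^3/ha


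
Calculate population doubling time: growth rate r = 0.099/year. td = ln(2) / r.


td = ln(2) / 0.099 = 0.693147 / 0.099 = 7.00148 ≈ 7.0 years

7.0 years


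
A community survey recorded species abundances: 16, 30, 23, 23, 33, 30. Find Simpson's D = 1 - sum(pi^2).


Total N = 16 + 30 + 23 + 23 + 33 + 30 = 155
Per-species terms:
  p = 16/155 = 0.103226; p^2 = 0.103226^2 = 0.010656
  p = 30/155 = 0.193548; p^2 = 0.193548^2 = 0.037461
  p = 23/155 = 0.148387; p^2 = 0.148387^2 = 0.022019
  p = 23/155 = 0.148387; p^2 = 0.148387^2 = 0.022019
  p = 33/155 = 0.212903; p^2 = 0.212903^2 = 0.045328
  p = 30/155 = 0.193548; p^2 = 0.193548^2 = 0.037461
sum(p^2) = 0.010656 + 0.037461 + 0.022019 + 0.022019 + 0.045328 + 0.037461 = 0.174944
D = 1 - 0.174944 = 0.825056 ≈ 0.8251

0.8251
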